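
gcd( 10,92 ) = 2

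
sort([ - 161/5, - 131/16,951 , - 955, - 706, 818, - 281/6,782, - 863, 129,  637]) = [ - 955, - 863, - 706, - 281/6, - 161/5 , - 131/16,  129,  637,782,818, 951] 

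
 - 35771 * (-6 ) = 214626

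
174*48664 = 8467536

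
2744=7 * 392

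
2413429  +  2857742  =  5271171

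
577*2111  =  1218047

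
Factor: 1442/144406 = 7/701 = 7^1* 701^( - 1 ) 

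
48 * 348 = 16704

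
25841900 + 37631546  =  63473446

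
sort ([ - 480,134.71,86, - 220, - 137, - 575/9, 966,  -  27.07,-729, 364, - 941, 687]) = [ - 941, - 729 , - 480, -220, - 137, - 575/9,-27.07, 86,  134.71, 364, 687,966]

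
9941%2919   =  1184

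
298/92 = 149/46 =3.24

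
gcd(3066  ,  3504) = 438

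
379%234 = 145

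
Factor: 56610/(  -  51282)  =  - 5^1*7^( - 1)*11^( - 1)*17^1= - 85/77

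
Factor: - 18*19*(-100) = 2^3*3^2  *  5^2*19^1 = 34200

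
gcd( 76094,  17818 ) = 2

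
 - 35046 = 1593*(-22 )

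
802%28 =18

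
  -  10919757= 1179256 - 12099013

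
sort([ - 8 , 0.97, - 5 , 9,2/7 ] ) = [ - 8, - 5, 2/7 , 0.97,9]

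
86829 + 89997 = 176826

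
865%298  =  269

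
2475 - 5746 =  - 3271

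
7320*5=36600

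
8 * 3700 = 29600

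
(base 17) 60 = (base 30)3c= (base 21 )4i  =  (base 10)102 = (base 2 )1100110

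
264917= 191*1387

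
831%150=81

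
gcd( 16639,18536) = 7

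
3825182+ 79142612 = 82967794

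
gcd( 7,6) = 1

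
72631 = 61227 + 11404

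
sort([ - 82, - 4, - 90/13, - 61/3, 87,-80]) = [-82,-80, - 61/3, - 90/13 , - 4, 87]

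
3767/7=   538+1/7   =  538.14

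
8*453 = 3624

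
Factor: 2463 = 3^1*821^1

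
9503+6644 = 16147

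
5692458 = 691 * 8238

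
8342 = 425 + 7917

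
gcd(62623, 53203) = 1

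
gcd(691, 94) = 1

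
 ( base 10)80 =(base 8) 120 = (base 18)48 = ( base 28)2o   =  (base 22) 3e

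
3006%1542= 1464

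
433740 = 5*86748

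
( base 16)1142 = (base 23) 882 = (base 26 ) 6do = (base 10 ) 4418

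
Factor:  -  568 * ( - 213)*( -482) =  - 58314288 = - 2^4*3^1*71^2*241^1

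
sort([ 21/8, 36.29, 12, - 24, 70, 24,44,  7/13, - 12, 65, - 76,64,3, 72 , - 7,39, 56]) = [-76, - 24, - 12, - 7 , 7/13, 21/8 , 3,12,24,36.29,  39,44, 56, 64,65,  70 , 72]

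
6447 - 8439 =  - 1992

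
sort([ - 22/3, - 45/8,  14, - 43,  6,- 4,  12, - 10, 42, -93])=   [  -  93, - 43,-10, - 22/3 , - 45/8, - 4, 6, 12 , 14,42]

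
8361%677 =237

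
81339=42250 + 39089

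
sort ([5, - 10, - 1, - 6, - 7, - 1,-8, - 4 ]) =[ - 10, - 8,- 7, - 6, - 4, -1, - 1, 5]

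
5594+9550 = 15144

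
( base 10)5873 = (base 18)1025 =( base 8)13361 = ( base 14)21D7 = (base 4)1123301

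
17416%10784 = 6632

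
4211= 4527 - 316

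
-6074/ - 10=607+ 2/5  =  607.40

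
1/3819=1/3819 = 0.00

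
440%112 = 104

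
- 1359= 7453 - 8812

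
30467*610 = 18584870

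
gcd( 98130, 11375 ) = 5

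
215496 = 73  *2952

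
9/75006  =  1/8334 = 0.00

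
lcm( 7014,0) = 0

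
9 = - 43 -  - 52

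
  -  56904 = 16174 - 73078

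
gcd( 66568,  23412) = 4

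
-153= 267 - 420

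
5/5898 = 5/5898 = 0.00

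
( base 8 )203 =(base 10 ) 131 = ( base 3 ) 11212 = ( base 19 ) 6H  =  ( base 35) 3Q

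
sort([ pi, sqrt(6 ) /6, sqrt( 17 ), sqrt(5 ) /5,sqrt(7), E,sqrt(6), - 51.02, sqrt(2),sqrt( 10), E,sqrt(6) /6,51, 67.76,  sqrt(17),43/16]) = [ - 51.02,sqrt(6 ) /6,sqrt( 6)/6, sqrt (5 ) /5 , sqrt(2 ), sqrt( 6 ),sqrt(7) , 43/16, E, E, pi, sqrt(10), sqrt(17 ),sqrt(17 ) , 51,67.76] 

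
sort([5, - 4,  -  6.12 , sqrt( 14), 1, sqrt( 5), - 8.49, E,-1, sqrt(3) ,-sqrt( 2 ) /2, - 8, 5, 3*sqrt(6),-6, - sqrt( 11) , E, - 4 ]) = [  -  8.49,-8, -6.12,-6, - 4, - 4, - sqrt( 11) ,-1, - sqrt( 2) /2,1,sqrt( 3),sqrt( 5 ),E,E,sqrt(14),5,5, 3*sqrt( 6 ) ] 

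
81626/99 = 824 + 50/99 = 824.51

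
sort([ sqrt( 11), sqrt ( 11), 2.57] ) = [ 2.57,sqrt(11), sqrt ( 11 )]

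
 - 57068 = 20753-77821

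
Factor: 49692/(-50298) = -2^1*41^1 * 83^( - 1 ) = - 82/83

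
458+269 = 727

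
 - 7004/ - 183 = 7004/183=38.27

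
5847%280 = 247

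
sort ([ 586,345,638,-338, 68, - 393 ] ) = [ - 393, - 338,68,345,586, 638]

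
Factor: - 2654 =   -  2^1*1327^1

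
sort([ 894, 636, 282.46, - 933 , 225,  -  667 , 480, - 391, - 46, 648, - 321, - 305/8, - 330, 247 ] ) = [ - 933, - 667, - 391, - 330, - 321, - 46, - 305/8,225, 247,282.46, 480, 636,648 , 894 ] 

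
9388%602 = 358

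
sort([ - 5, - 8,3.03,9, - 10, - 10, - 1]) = [- 10,-10, - 8,-5, - 1,3.03, 9 ]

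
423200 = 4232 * 100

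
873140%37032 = 21404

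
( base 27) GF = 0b110111111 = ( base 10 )447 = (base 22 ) k7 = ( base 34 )D5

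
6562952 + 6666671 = 13229623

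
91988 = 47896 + 44092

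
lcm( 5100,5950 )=35700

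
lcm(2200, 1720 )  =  94600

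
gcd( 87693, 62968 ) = 1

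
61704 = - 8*( -7713)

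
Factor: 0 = 0^1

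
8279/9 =919 + 8/9 = 919.89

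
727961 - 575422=152539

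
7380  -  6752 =628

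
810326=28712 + 781614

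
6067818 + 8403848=14471666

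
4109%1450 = 1209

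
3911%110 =61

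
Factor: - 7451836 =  - 2^2*7^1*266137^1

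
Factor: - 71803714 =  - 2^1*1381^1 * 25997^1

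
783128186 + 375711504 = 1158839690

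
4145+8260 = 12405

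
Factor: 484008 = 2^3*3^1*7^1 * 43^1*67^1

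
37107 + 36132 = 73239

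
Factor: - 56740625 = -5^5*67^1*271^1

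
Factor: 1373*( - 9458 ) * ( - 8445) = 2^1*3^1 * 5^1 * 563^1*1373^1 * 4729^1  =  109665368130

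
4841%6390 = 4841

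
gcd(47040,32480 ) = 1120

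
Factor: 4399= 53^1*83^1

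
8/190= 4/95 = 0.04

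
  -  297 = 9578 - 9875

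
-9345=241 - 9586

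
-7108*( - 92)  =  653936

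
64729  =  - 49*( - 1321 ) 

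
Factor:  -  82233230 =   -  2^1*5^1*1753^1  *  4691^1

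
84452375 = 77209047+7243328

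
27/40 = 27/40 = 0.68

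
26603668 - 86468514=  - 59864846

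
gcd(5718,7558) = 2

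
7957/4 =1989+ 1/4 = 1989.25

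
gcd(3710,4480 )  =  70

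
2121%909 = 303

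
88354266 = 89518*987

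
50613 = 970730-920117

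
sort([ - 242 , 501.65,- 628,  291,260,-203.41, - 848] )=[ - 848, - 628 ,-242, -203.41, 260,291,501.65]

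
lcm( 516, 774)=1548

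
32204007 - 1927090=30276917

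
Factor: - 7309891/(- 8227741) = 19^(-1 )*31^( - 1 )*61^ ( - 1) * 229^( - 1)*7309891^1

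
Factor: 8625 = 3^1*5^3*23^1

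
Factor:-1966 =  - 2^1*983^1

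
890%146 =14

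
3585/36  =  99 +7/12  =  99.58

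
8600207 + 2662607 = 11262814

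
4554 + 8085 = 12639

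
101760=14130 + 87630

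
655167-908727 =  - 253560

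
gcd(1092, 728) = 364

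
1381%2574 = 1381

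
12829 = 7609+5220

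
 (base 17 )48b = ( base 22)2f5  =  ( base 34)14B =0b10100010111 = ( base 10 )1303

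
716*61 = 43676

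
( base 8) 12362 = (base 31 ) 5hu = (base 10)5362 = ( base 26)7O6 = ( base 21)c37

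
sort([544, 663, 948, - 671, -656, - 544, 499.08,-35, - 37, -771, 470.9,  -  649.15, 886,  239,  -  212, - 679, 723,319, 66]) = [ - 771, - 679, - 671, - 656,-649.15,-544, - 212, - 37,  -  35, 66,239,319 , 470.9, 499.08, 544,663,723,886, 948]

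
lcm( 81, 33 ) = 891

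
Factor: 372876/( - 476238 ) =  - 386/493 = - 2^1*17^(  -  1)*29^( - 1)*193^1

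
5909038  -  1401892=4507146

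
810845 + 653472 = 1464317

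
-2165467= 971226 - 3136693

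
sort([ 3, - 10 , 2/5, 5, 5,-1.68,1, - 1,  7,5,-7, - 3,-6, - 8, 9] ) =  [ - 10,  -  8,  -  7, - 6,-3,  -  1.68,-1,2/5, 1, 3, 5,5,  5,7,  9]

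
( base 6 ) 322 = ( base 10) 122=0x7a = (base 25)4m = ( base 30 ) 42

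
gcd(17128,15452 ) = 4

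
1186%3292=1186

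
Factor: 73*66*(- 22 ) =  - 2^2*3^1*11^2*73^1 = - 105996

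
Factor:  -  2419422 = - 2^1*3^1*19^2 * 1117^1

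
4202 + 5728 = 9930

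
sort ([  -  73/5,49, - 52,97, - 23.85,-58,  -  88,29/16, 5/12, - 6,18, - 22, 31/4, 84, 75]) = [-88,-58,-52, - 23.85, - 22, -73/5, - 6, 5/12, 29/16 , 31/4,18, 49, 75, 84 , 97 ] 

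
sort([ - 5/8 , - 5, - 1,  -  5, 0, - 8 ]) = [  -  8, - 5, - 5, - 1, - 5/8,0 ] 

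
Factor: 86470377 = 3^1*7^1*31^1*43^1*3089^1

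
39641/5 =7928+1/5 =7928.20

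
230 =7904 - 7674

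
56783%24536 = 7711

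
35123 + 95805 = 130928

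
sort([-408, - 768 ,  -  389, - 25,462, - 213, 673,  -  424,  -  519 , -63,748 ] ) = [  -  768,  -  519, - 424 ,-408, - 389, - 213, - 63, - 25,462 , 673,748]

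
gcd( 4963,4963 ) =4963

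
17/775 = 17/775 = 0.02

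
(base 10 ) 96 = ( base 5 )341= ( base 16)60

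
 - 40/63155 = - 8/12631 = - 0.00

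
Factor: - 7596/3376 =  - 2^(  -  2)*3^2 =- 9/4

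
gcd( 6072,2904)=264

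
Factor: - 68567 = -68567^1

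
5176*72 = 372672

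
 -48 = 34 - 82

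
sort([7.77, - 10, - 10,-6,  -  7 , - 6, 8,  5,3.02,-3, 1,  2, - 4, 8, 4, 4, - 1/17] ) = [ - 10,-10, - 7, - 6 , - 6,  -  4, - 3,-1/17,  1, 2, 3.02, 4, 4, 5, 7.77, 8, 8 ] 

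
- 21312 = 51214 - 72526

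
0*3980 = 0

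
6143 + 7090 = 13233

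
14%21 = 14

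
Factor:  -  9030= -2^1 * 3^1*5^1*7^1*43^1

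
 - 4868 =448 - 5316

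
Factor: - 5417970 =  - 2^1*3^1* 5^1*59^1*3061^1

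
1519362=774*1963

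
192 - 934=  -  742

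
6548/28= 1637/7=233.86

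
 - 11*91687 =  - 1008557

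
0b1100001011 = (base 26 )13P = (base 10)779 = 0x30b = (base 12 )54B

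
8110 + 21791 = 29901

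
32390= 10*3239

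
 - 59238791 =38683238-97922029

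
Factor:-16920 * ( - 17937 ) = 303494040 = 2^3  *3^4 * 5^1*47^1* 1993^1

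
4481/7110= 4481/7110 = 0.63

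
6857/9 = 6857/9 = 761.89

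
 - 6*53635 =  -321810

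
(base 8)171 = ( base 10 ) 121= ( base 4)1321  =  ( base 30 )41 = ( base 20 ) 61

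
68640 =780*88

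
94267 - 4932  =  89335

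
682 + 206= 888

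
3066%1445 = 176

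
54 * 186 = 10044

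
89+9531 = 9620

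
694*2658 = 1844652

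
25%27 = 25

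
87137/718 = 87137/718 = 121.36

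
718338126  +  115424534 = 833762660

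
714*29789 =21269346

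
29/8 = 29/8 = 3.62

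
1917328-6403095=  - 4485767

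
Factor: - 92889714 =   -  2^1*3^1*15481619^1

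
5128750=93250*55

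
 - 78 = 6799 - 6877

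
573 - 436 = 137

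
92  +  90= 182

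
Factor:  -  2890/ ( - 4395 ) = 2^1*3^( - 1)*17^2*293^ ( - 1)=578/879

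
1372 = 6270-4898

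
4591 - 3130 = 1461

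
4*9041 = 36164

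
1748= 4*437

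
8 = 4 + 4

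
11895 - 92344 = -80449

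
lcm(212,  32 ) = 1696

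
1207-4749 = - 3542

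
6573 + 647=7220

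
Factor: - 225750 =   -  2^1*3^1*  5^3*7^1 * 43^1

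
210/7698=35/1283=0.03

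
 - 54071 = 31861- 85932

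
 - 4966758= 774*( - 6417 ) 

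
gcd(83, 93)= 1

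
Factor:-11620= -2^2 * 5^1 * 7^1*83^1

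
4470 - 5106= - 636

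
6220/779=6220/779= 7.98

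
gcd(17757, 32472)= 9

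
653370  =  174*3755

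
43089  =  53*813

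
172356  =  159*1084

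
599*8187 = 4904013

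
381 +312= 693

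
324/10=32 + 2/5 = 32.40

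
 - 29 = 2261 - 2290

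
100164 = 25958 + 74206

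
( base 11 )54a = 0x293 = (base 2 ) 1010010011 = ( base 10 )659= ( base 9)812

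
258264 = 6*43044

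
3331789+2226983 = 5558772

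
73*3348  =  244404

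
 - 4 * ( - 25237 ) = 100948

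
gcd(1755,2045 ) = 5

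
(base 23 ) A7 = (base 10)237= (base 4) 3231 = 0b11101101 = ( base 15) 10C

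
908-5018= - 4110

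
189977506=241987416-52009910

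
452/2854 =226/1427 = 0.16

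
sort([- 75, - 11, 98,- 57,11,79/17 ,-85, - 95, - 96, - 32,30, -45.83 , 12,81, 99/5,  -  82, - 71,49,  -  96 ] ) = [ - 96,  -  96, - 95, - 85,-82,  -  75, - 71 , - 57,  -  45.83, - 32, - 11 , 79/17, 11, 12,99/5,30,49,81,98]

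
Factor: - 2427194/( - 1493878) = 7^1*11^1*15761^1*746939^(- 1) = 1213597/746939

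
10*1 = 10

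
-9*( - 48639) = 437751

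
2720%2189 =531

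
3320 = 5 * 664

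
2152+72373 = 74525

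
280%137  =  6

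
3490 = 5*698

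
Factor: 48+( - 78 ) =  -30=- 2^1 * 3^1*5^1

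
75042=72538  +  2504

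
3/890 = 3/890 = 0.00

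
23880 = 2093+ 21787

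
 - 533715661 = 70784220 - 604499881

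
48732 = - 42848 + 91580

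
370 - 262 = 108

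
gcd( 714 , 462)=42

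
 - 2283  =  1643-3926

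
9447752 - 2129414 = 7318338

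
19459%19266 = 193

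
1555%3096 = 1555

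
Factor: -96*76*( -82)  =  598272= 2^8*3^1*19^1*41^1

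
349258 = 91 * 3838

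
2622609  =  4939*531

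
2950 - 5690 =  - 2740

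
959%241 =236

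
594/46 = 297/23 = 12.91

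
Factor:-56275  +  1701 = -2^1*13^1*2099^1 = - 54574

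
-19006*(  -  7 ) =133042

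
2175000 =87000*25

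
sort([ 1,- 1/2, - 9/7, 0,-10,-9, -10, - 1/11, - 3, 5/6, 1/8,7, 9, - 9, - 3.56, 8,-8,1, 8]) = [-10,- 10, - 9, - 9, - 8, - 3.56, - 3, - 9/7 , - 1/2, - 1/11,0,1/8,5/6, 1,1, 7, 8, 8,  9] 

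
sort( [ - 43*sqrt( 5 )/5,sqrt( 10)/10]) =[ - 43*sqrt(5 ) /5,sqrt(10 )/10]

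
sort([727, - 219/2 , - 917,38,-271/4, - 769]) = [ - 917 , - 769 ,- 219/2, - 271/4,  38,727]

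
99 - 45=54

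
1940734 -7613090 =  - 5672356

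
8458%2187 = 1897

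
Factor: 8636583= 3^1 * 19^1*277^1*547^1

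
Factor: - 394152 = -2^3*3^1 * 11^1 * 1493^1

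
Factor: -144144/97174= -2^3 * 3^2*13^1 * 631^(-1 ) = - 936/631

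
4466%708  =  218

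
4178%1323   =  209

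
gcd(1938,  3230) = 646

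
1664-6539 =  - 4875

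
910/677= 910/677= 1.34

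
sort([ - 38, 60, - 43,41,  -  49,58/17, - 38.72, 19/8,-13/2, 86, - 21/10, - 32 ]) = [ - 49, - 43, - 38.72, - 38,-32,-13/2, - 21/10, 19/8, 58/17,41, 60, 86 ]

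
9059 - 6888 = 2171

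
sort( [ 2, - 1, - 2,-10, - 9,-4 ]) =[-10, - 9 , - 4, - 2, - 1, 2]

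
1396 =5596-4200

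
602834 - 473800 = 129034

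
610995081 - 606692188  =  4302893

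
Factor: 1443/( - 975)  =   - 37/25 = - 5^( - 2 )*37^1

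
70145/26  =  2697 + 23/26=2697.88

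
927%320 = 287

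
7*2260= 15820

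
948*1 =948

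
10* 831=8310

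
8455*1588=13426540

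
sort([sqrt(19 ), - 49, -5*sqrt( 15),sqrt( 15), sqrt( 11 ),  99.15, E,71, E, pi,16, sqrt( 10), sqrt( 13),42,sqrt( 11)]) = [-49, - 5*sqrt (15),E,E,pi,sqrt (10), sqrt( 11), sqrt(11), sqrt (13),  sqrt(15),sqrt(19),16,42,71, 99.15]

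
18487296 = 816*22656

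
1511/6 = 251 + 5/6 = 251.83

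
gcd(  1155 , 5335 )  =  55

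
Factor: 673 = 673^1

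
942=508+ 434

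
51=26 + 25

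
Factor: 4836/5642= 6/7 = 2^1*3^1*7^( - 1 ) 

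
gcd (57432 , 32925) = 3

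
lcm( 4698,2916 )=84564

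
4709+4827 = 9536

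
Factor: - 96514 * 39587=  -  3820699718=- 2^1*11^1*31^1 *41^1*107^1*1277^1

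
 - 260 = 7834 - 8094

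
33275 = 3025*11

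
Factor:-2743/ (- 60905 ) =5^( - 1)*211^1*937^( - 1) = 211/4685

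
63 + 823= 886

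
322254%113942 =94370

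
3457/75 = 46 + 7/75 = 46.09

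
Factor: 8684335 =5^1 * 11^1*157897^1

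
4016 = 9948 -5932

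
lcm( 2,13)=26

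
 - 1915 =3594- 5509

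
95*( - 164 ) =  - 15580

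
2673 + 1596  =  4269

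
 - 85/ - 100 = 17/20 = 0.85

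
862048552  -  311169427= 550879125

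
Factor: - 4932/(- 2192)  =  9/4 = 2^( - 2 )*3^2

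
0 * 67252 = 0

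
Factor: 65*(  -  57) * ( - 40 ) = 2^3*3^1*5^2*13^1*19^1 = 148200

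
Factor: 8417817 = 3^3*19^1*61^1*269^1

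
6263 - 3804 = 2459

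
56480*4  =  225920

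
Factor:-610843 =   -  610843^1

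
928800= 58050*16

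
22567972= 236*95627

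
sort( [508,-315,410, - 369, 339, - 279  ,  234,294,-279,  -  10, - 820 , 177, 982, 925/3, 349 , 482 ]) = [ - 820, -369,-315, - 279, - 279, - 10 , 177,234, 294, 925/3, 339,349,410 , 482,508,982]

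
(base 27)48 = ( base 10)116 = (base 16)74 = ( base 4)1310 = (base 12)98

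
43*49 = 2107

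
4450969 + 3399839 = 7850808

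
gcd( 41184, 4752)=1584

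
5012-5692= - 680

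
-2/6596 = - 1  +  3297/3298 =- 0.00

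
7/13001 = 7/13001 = 0.00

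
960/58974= 160/9829 =0.02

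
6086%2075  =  1936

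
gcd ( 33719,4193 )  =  7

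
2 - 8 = - 6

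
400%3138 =400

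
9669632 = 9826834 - 157202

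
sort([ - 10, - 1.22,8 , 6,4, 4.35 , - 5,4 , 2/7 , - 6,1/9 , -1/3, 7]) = [ - 10, - 6, -5, - 1.22 , - 1/3,1/9, 2/7 , 4, 4,4.35, 6,7 , 8]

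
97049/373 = 97049/373 = 260.18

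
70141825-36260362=33881463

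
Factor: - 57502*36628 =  - 2^3*9157^1*28751^1 = -2106183256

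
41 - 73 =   -  32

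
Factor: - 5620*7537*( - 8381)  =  355001895140  =  2^2*5^1 *17^2*29^1*281^1*7537^1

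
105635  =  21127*5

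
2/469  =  2/469   =  0.00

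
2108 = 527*4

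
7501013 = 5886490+1614523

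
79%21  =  16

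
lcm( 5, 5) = 5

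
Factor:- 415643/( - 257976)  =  2^( -3)*3^(- 2 ) * 3583^( - 1)*415643^1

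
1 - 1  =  0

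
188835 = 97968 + 90867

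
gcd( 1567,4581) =1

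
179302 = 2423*74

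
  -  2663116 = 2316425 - 4979541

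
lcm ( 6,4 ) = 12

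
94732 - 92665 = 2067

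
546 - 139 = 407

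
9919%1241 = 1232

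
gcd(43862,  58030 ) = 14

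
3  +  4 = 7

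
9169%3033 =70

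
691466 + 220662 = 912128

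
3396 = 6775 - 3379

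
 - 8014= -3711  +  -4303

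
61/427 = 1/7 = 0.14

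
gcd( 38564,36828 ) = 124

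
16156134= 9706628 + 6449506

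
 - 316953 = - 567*559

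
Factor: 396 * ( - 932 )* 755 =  - 2^4*3^2*5^1*11^1*151^1*233^1 = - 278649360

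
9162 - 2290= 6872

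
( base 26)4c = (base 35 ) 3b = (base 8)164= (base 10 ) 116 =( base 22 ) 56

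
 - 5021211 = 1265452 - 6286663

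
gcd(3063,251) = 1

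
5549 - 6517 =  - 968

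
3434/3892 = 1717/1946 = 0.88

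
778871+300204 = 1079075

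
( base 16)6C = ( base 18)60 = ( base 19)5d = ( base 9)130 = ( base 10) 108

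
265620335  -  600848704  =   - 335228369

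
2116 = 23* 92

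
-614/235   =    -  3+ 91/235= - 2.61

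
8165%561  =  311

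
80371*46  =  3697066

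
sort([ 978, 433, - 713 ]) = [-713,433, 978]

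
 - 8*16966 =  - 135728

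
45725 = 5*9145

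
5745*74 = 425130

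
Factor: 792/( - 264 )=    - 3^1 =- 3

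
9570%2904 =858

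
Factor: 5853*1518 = 2^1*3^2*11^1*23^1*1951^1= 8884854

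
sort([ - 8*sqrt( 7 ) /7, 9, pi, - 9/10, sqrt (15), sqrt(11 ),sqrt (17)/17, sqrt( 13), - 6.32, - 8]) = [ - 8,-6.32, - 8*sqrt(7 )/7,  -  9/10,sqrt(17)/17, pi, sqrt(11), sqrt(  13),sqrt( 15),9 ]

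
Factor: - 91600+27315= - 5^1*13^1*23^1* 43^1 = - 64285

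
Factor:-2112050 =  - 2^1*5^2 * 53^1 * 797^1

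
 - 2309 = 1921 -4230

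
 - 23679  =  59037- 82716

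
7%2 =1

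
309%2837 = 309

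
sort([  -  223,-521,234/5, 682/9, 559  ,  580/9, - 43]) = [ - 521, - 223,-43  ,  234/5,580/9,  682/9,559 ]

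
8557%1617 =472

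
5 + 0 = 5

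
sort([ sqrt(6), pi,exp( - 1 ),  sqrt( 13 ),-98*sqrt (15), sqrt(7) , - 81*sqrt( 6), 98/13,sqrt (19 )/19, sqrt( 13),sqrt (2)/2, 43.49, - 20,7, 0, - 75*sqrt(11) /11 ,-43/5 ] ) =[ - 98*sqrt( 15), - 81*sqrt(6), - 75 * sqrt(11 )/11, - 20, - 43/5, 0,sqrt(19)/19 , exp( - 1), sqrt(2)/2 , sqrt( 6),  sqrt( 7) , pi,sqrt( 13 ),sqrt( 13),7,98/13,43.49 ]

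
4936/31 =159 + 7/31  =  159.23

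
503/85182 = 503/85182 = 0.01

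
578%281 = 16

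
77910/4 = 38955/2= 19477.50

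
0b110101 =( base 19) 2f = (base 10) 53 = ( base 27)1Q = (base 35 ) 1i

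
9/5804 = 9/5804 = 0.00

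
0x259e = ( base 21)10HC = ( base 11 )7265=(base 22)JJG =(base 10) 9630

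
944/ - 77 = -13 + 57/77 = -12.26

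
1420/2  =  710 =710.00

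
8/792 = 1/99 = 0.01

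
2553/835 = 2553/835=   3.06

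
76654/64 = 1197+23/32 = 1197.72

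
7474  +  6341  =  13815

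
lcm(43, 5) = 215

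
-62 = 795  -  857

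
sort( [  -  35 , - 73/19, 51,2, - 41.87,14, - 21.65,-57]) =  [ - 57, - 41.87, - 35, - 21.65, - 73/19 , 2,14, 51]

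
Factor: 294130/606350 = 439/905= 5^( - 1) * 181^( - 1 )*439^1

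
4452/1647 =1484/549 = 2.70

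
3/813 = 1/271 = 0.00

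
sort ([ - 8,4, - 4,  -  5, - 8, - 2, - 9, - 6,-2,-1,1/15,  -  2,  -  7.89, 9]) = [  -  9, - 8,  -  8 ,- 7.89, - 6, - 5, - 4, - 2,-2, - 2,-1, 1/15, 4, 9 ] 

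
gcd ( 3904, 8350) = 2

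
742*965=716030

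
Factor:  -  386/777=- 2^1*3^( - 1)*7^( - 1)*37^( - 1)*193^1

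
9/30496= 9/30496 = 0.00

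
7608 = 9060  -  1452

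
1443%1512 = 1443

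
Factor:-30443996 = -2^2*11^1 * 23^1 * 67^1*449^1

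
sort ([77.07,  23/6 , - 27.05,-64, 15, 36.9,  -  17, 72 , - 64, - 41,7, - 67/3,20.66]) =[ - 64, - 64, - 41,-27.05,-67/3, - 17, 23/6, 7, 15 , 20.66 , 36.9,72, 77.07]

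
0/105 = 0 = 0.00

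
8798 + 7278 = 16076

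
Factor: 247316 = 2^2 *17^1*3637^1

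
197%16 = 5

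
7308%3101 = 1106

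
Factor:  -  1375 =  - 5^3 * 11^1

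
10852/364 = 29 + 74/91 = 29.81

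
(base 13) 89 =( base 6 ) 305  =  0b1110001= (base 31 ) 3K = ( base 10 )113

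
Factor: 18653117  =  7^1  *  19^1*140249^1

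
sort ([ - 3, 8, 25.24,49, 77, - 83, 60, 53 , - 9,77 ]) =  [ - 83, - 9 , - 3,8, 25.24,49, 53, 60, 77,77] 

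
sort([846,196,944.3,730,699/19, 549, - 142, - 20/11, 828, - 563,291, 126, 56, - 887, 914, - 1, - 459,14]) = [ - 887, - 563, - 459, - 142, - 20/11,-1, 14, 699/19, 56, 126, 196 , 291, 549, 730,  828,846, 914, 944.3]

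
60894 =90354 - 29460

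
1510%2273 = 1510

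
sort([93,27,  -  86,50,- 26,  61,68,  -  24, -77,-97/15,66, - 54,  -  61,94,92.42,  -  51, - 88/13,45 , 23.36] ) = [ - 86, - 77 , - 61,  -  54,- 51,  -  26,-24, - 88/13,- 97/15,23.36,27, 45,50, 61, 66, 68,92.42,93, 94]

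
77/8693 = 77/8693 = 0.01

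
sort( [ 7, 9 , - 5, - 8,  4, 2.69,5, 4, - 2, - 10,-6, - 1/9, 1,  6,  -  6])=[ - 10, - 8,-6, - 6, - 5, - 2, - 1/9 , 1, 2.69, 4,4,  5,6,7 , 9]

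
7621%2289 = 754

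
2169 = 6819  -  4650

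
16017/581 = 27+330/581 = 27.57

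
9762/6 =1627 = 1627.00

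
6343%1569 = 67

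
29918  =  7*4274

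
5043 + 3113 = 8156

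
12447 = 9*1383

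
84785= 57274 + 27511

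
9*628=5652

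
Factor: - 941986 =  - 2^1*470993^1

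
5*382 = 1910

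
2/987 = 2/987 = 0.00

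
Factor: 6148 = 2^2*29^1*53^1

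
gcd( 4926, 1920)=6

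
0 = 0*4744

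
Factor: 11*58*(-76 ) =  - 48488 = - 2^3 * 11^1 * 19^1*29^1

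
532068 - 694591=-162523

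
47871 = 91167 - 43296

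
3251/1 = 3251 = 3251.00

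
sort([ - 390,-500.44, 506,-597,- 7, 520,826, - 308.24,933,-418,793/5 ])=[-597,- 500.44,- 418,-390, - 308.24, - 7, 793/5 , 506 , 520, 826,933]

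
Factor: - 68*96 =  -  2^7*3^1*17^1=- 6528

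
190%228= 190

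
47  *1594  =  74918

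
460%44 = 20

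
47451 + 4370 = 51821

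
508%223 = 62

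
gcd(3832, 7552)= 8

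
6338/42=3169/21 =150.90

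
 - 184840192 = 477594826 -662435018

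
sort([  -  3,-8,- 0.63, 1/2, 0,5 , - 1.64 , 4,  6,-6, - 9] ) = [ - 9,-8, - 6, - 3, - 1.64, - 0.63,0,1/2, 4, 5,  6 ] 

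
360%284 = 76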